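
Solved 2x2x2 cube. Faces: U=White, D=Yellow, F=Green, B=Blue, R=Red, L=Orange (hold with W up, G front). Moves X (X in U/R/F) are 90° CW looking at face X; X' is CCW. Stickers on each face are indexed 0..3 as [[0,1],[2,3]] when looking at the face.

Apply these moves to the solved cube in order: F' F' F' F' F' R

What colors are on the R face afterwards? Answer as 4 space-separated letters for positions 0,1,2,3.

Answer: Y Y R R

Derivation:
After move 1 (F'): F=GGGG U=WWRR R=YRYR D=OOYY L=OWOW
After move 2 (F'): F=GGGG U=WWYY R=OROR D=WWYY L=OROR
After move 3 (F'): F=GGGG U=WWOO R=WRWR D=RRYY L=OYOY
After move 4 (F'): F=GGGG U=WWWW R=RRRR D=YYYY L=OOOO
After move 5 (F'): F=GGGG U=WWRR R=YRYR D=OOYY L=OWOW
After move 6 (R): R=YYRR U=WGRG F=GOGY D=OBYB B=RBWB
Query: R face = YYRR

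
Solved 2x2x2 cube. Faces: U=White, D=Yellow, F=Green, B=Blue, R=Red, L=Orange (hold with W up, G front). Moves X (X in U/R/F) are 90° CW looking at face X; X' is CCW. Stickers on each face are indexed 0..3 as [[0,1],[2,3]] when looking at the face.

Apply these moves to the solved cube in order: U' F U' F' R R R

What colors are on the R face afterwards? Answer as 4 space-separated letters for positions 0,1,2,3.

Answer: O R G R

Derivation:
After move 1 (U'): U=WWWW F=OOGG R=GGRR B=RRBB L=BBOO
After move 2 (F): F=GOGO U=WWOB R=WGWR D=RGYY L=BYOY
After move 3 (U'): U=WBWO F=BYGO R=GOWR B=WGBB L=RROY
After move 4 (F'): F=YOBG U=WBGW R=GORR D=RYYY L=ROOW
After move 5 (R): R=RGRO U=WOGG F=YYBY D=RBYW B=WGBB
After move 6 (R): R=RROG U=WYGY F=YBBW D=RBYW B=GGOB
After move 7 (R): R=ORGR U=WBGW F=YBBW D=ROYG B=YGYB
Query: R face = ORGR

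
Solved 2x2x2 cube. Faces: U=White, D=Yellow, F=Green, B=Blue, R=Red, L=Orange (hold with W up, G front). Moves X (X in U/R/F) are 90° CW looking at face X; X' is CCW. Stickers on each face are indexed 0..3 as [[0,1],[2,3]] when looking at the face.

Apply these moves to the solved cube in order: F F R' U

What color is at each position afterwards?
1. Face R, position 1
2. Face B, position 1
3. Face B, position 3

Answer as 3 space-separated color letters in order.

Answer: B R B

Derivation:
After move 1 (F): F=GGGG U=WWOO R=WRWR D=RRYY L=OYOY
After move 2 (F): F=GGGG U=WWYY R=OROR D=WWYY L=OROR
After move 3 (R'): R=RROO U=WBYB F=GWGY D=WGYG B=YBWB
After move 4 (U): U=YWBB F=RRGY R=YBOO B=ORWB L=GWOR
Query 1: R[1] = B
Query 2: B[1] = R
Query 3: B[3] = B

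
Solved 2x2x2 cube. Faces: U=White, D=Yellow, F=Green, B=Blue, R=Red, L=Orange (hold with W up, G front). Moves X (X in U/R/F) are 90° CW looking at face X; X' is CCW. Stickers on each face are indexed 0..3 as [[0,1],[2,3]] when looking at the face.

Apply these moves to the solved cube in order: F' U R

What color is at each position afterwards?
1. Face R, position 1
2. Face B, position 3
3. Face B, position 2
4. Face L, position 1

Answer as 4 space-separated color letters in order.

After move 1 (F'): F=GGGG U=WWRR R=YRYR D=OOYY L=OWOW
After move 2 (U): U=RWRW F=YRGG R=BBYR B=OWBB L=GGOW
After move 3 (R): R=YBRB U=RRRG F=YOGY D=OBYO B=WWWB
Query 1: R[1] = B
Query 2: B[3] = B
Query 3: B[2] = W
Query 4: L[1] = G

Answer: B B W G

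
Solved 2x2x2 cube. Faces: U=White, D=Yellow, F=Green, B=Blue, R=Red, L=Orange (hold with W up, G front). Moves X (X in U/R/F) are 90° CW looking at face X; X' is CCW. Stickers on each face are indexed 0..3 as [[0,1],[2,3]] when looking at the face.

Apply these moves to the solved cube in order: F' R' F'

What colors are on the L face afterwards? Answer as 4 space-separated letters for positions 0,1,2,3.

After move 1 (F'): F=GGGG U=WWRR R=YRYR D=OOYY L=OWOW
After move 2 (R'): R=RRYY U=WBRB F=GWGR D=OGYG B=YBOB
After move 3 (F'): F=WRGG U=WBRY R=GROY D=WWYG L=OBOR
Query: L face = OBOR

Answer: O B O R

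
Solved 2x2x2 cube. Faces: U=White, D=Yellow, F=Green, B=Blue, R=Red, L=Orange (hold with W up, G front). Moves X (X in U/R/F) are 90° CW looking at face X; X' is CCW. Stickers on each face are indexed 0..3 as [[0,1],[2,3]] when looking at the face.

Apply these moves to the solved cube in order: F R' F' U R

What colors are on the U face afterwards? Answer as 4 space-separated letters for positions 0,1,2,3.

After move 1 (F): F=GGGG U=WWOO R=WRWR D=RRYY L=OYOY
After move 2 (R'): R=RRWW U=WBOB F=GWGO D=RGYG B=YBRB
After move 3 (F'): F=WOGG U=WBRW R=GRRW D=YYYG L=OBOO
After move 4 (U): U=RWWB F=GRGG R=YBRW B=OBRB L=WOOO
After move 5 (R): R=RYWB U=RRWG F=GYGG D=YRYO B=BBWB
Query: U face = RRWG

Answer: R R W G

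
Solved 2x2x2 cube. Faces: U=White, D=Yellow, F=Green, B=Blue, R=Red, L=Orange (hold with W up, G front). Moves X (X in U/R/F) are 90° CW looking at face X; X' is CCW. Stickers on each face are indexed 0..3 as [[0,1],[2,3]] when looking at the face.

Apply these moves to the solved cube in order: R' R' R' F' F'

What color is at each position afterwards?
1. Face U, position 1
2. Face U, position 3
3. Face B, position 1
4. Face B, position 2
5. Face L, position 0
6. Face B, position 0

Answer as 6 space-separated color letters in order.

Answer: G Y B W O W

Derivation:
After move 1 (R'): R=RRRR U=WBWB F=GWGW D=YGYG B=YBYB
After move 2 (R'): R=RRRR U=WYWY F=GBGB D=YWYW B=GBGB
After move 3 (R'): R=RRRR U=WGWG F=GYGY D=YBYB B=WBWB
After move 4 (F'): F=YYGG U=WGRR R=BRYR D=OOYB L=OGOW
After move 5 (F'): F=YGYG U=WGBY R=OROR D=GWYB L=OROR
Query 1: U[1] = G
Query 2: U[3] = Y
Query 3: B[1] = B
Query 4: B[2] = W
Query 5: L[0] = O
Query 6: B[0] = W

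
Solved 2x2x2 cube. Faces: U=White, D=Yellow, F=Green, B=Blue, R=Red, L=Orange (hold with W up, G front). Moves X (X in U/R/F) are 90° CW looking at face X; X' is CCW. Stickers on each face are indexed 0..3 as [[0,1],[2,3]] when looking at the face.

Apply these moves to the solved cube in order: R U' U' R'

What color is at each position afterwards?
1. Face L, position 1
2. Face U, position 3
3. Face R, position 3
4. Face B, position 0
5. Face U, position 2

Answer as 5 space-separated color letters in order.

Answer: R G R B G

Derivation:
After move 1 (R): R=RRRR U=WGWG F=GYGY D=YBYB B=WBWB
After move 2 (U'): U=GGWW F=OOGY R=GYRR B=RRWB L=WBOO
After move 3 (U'): U=GWGW F=WBGY R=OORR B=GYWB L=RROO
After move 4 (R'): R=OROR U=GWGG F=WWGW D=YBYY B=BYBB
Query 1: L[1] = R
Query 2: U[3] = G
Query 3: R[3] = R
Query 4: B[0] = B
Query 5: U[2] = G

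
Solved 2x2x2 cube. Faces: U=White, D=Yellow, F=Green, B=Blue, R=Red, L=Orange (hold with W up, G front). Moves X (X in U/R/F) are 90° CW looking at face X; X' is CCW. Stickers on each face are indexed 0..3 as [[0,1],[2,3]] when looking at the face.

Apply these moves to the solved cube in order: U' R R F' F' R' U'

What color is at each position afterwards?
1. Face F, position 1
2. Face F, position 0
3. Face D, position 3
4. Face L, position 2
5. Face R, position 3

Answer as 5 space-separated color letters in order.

Answer: G B O O B

Derivation:
After move 1 (U'): U=WWWW F=OOGG R=GGRR B=RRBB L=BBOO
After move 2 (R): R=RGRG U=WOWG F=OYGY D=YBYR B=WRWB
After move 3 (R): R=RRGG U=WYWY F=OBGR D=YWYW B=GROB
After move 4 (F'): F=BROG U=WYRG R=WRYG D=BOYW L=BYOW
After move 5 (F'): F=RGBO U=WYWY R=ORBG D=YWYW L=BGOR
After move 6 (R'): R=RGOB U=WOWG F=RYBY D=YGYO B=WRWB
After move 7 (U'): U=OGWW F=BGBY R=RYOB B=RGWB L=WROR
Query 1: F[1] = G
Query 2: F[0] = B
Query 3: D[3] = O
Query 4: L[2] = O
Query 5: R[3] = B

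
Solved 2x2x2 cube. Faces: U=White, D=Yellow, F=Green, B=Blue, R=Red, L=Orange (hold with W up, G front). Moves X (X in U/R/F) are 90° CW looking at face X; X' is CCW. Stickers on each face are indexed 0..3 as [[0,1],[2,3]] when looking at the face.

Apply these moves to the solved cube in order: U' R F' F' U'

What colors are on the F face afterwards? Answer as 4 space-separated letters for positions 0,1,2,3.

Answer: B R Y O

Derivation:
After move 1 (U'): U=WWWW F=OOGG R=GGRR B=RRBB L=BBOO
After move 2 (R): R=RGRG U=WOWG F=OYGY D=YBYR B=WRWB
After move 3 (F'): F=YYOG U=WORR R=BGYG D=BOYR L=BGOW
After move 4 (F'): F=YGYO U=WOBY R=OGBG D=GWYR L=BROR
After move 5 (U'): U=OYWB F=BRYO R=YGBG B=OGWB L=WROR
Query: F face = BRYO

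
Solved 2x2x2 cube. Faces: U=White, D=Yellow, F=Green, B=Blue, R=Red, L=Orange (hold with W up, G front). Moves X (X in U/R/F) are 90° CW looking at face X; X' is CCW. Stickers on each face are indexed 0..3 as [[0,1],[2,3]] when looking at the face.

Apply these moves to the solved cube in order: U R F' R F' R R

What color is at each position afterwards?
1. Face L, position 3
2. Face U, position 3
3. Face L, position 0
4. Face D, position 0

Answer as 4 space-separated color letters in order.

After move 1 (U): U=WWWW F=RRGG R=BBRR B=OOBB L=GGOO
After move 2 (R): R=RBRB U=WRWG F=RYGY D=YBYO B=WOWB
After move 3 (F'): F=YYRG U=WRRR R=BBYB D=GOYO L=GGOW
After move 4 (R): R=YBBB U=WYRG F=YORO D=GWYW B=RORB
After move 5 (F'): F=OOYR U=WYYB R=WBGB D=GWYW L=GGOR
After move 6 (R): R=GWBB U=WOYR F=OWYW D=GRYR B=BOYB
After move 7 (R): R=BGBW U=WWYW F=ORYR D=GYYB B=ROOB
Query 1: L[3] = R
Query 2: U[3] = W
Query 3: L[0] = G
Query 4: D[0] = G

Answer: R W G G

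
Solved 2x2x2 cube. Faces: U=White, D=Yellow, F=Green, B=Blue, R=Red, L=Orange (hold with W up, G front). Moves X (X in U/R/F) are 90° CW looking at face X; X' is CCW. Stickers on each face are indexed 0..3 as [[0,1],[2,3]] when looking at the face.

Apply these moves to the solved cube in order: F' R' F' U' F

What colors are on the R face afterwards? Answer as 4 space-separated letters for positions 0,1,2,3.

After move 1 (F'): F=GGGG U=WWRR R=YRYR D=OOYY L=OWOW
After move 2 (R'): R=RRYY U=WBRB F=GWGR D=OGYG B=YBOB
After move 3 (F'): F=WRGG U=WBRY R=GROY D=WWYG L=OBOR
After move 4 (U'): U=BYWR F=OBGG R=WROY B=GROB L=YBOR
After move 5 (F): F=GOGB U=BYRB R=WRRY D=OWYG L=YWOW
Query: R face = WRRY

Answer: W R R Y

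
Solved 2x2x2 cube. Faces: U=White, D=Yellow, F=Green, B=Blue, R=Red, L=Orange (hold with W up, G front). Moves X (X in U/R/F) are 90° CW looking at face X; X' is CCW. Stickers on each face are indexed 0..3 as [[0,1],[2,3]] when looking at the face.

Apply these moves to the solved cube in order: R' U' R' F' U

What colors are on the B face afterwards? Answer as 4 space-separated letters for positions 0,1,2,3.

After move 1 (R'): R=RRRR U=WBWB F=GWGW D=YGYG B=YBYB
After move 2 (U'): U=BBWW F=OOGW R=GWRR B=RRYB L=YBOO
After move 3 (R'): R=WRGR U=BYWR F=OBGW D=YOYW B=GRGB
After move 4 (F'): F=BWOG U=BYWG R=ORYR D=BOYW L=YROW
After move 5 (U): U=WBGY F=OROG R=GRYR B=YRGB L=BWOW
Query: B face = YRGB

Answer: Y R G B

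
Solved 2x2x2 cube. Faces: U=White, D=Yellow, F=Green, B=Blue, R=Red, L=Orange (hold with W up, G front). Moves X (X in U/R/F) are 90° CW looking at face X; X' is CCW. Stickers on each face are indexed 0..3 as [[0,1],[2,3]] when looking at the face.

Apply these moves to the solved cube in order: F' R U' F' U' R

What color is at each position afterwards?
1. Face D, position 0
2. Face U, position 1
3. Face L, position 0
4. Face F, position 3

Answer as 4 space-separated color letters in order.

After move 1 (F'): F=GGGG U=WWRR R=YRYR D=OOYY L=OWOW
After move 2 (R): R=YYRR U=WGRG F=GOGY D=OBYB B=RBWB
After move 3 (U'): U=GGWR F=OWGY R=GORR B=YYWB L=RBOW
After move 4 (F'): F=WYOG U=GGGR R=BOOR D=BWYB L=RROW
After move 5 (U'): U=GRGG F=RROG R=WYOR B=BOWB L=YYOW
After move 6 (R): R=OWRY U=GRGG F=RWOB D=BWYB B=GORB
Query 1: D[0] = B
Query 2: U[1] = R
Query 3: L[0] = Y
Query 4: F[3] = B

Answer: B R Y B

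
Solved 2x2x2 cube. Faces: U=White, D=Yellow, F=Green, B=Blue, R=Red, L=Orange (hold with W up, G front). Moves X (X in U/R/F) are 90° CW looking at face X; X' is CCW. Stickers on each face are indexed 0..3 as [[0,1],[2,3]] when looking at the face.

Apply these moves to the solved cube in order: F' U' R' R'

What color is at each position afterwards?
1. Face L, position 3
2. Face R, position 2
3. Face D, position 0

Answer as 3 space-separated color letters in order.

After move 1 (F'): F=GGGG U=WWRR R=YRYR D=OOYY L=OWOW
After move 2 (U'): U=WRWR F=OWGG R=GGYR B=YRBB L=BBOW
After move 3 (R'): R=GRGY U=WBWY F=ORGR D=OWYG B=YROB
After move 4 (R'): R=RYGG U=WOWY F=OBGY D=ORYR B=GRWB
Query 1: L[3] = W
Query 2: R[2] = G
Query 3: D[0] = O

Answer: W G O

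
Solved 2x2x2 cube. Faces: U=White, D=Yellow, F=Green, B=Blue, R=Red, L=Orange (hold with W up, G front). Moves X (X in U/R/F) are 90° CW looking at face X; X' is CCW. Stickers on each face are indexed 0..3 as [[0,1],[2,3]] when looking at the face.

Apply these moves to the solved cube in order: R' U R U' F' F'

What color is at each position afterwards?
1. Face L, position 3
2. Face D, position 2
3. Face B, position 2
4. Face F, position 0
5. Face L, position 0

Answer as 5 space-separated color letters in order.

Answer: R Y W G B

Derivation:
After move 1 (R'): R=RRRR U=WBWB F=GWGW D=YGYG B=YBYB
After move 2 (U): U=WWBB F=RRGW R=YBRR B=OOYB L=GWOO
After move 3 (R): R=RYRB U=WRBW F=RGGG D=YYYO B=BOWB
After move 4 (U'): U=RWWB F=GWGG R=RGRB B=RYWB L=BOOO
After move 5 (F'): F=WGGG U=RWRR R=YGYB D=OOYO L=BBOW
After move 6 (F'): F=GGWG U=RWYY R=OGOB D=BWYO L=BROR
Query 1: L[3] = R
Query 2: D[2] = Y
Query 3: B[2] = W
Query 4: F[0] = G
Query 5: L[0] = B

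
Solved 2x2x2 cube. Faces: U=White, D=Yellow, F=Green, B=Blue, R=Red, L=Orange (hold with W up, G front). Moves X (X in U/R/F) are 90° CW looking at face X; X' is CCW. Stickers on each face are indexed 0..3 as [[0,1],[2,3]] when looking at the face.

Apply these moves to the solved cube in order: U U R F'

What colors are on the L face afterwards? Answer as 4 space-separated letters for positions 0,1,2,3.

After move 1 (U): U=WWWW F=RRGG R=BBRR B=OOBB L=GGOO
After move 2 (U): U=WWWW F=BBGG R=OORR B=GGBB L=RROO
After move 3 (R): R=RORO U=WBWG F=BYGY D=YBYG B=WGWB
After move 4 (F'): F=YYBG U=WBRR R=BOYO D=ROYG L=RGOW
Query: L face = RGOW

Answer: R G O W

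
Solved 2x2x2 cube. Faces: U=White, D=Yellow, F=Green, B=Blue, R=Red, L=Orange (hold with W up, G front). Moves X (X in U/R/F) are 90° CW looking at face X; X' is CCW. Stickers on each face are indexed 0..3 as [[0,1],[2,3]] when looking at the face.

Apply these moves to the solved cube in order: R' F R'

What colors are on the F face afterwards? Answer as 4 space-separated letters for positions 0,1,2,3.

After move 1 (R'): R=RRRR U=WBWB F=GWGW D=YGYG B=YBYB
After move 2 (F): F=GGWW U=WBOO R=WRBR D=RRYG L=OYOG
After move 3 (R'): R=RRWB U=WYOY F=GBWO D=RGYW B=GBRB
Query: F face = GBWO

Answer: G B W O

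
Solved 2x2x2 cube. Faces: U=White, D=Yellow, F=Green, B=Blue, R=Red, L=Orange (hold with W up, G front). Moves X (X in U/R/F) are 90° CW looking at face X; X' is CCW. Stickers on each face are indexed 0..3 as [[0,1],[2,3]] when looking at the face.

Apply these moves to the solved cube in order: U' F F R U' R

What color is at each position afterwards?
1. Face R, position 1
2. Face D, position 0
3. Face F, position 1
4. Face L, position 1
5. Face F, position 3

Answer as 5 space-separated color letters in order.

Answer: G W B R R

Derivation:
After move 1 (U'): U=WWWW F=OOGG R=GGRR B=RRBB L=BBOO
After move 2 (F): F=GOGO U=WWOB R=WGWR D=RGYY L=BYOY
After move 3 (F): F=GGOO U=WWYY R=OGBR D=WWYY L=BROG
After move 4 (R): R=BORG U=WGYO F=GWOY D=WBYR B=YRWB
After move 5 (U'): U=GOWY F=BROY R=GWRG B=BOWB L=YROG
After move 6 (R): R=RGGW U=GRWY F=BBOR D=WWYB B=YOOB
Query 1: R[1] = G
Query 2: D[0] = W
Query 3: F[1] = B
Query 4: L[1] = R
Query 5: F[3] = R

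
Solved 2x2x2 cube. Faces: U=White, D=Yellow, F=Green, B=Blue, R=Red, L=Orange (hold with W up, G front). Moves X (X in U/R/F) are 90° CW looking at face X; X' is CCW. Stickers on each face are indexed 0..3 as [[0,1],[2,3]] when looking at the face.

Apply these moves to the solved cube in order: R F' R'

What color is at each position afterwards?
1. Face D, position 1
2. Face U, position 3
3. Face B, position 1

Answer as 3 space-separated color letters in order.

Answer: Y W B

Derivation:
After move 1 (R): R=RRRR U=WGWG F=GYGY D=YBYB B=WBWB
After move 2 (F'): F=YYGG U=WGRR R=BRYR D=OOYB L=OGOW
After move 3 (R'): R=RRBY U=WWRW F=YGGR D=OYYG B=BBOB
Query 1: D[1] = Y
Query 2: U[3] = W
Query 3: B[1] = B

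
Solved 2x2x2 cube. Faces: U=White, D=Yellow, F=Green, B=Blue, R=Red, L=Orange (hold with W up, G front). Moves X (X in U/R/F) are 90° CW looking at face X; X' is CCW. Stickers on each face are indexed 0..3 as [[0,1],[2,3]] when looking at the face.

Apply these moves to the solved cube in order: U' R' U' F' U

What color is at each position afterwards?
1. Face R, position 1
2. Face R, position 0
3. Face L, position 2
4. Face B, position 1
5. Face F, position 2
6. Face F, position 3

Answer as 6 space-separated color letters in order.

After move 1 (U'): U=WWWW F=OOGG R=GGRR B=RRBB L=BBOO
After move 2 (R'): R=GRGR U=WBWR F=OWGW D=YOYG B=YRYB
After move 3 (U'): U=BRWW F=BBGW R=OWGR B=GRYB L=YROO
After move 4 (F'): F=BWBG U=BROG R=OWYR D=ROYG L=YWOW
After move 5 (U): U=OBGR F=OWBG R=GRYR B=YWYB L=BWOW
Query 1: R[1] = R
Query 2: R[0] = G
Query 3: L[2] = O
Query 4: B[1] = W
Query 5: F[2] = B
Query 6: F[3] = G

Answer: R G O W B G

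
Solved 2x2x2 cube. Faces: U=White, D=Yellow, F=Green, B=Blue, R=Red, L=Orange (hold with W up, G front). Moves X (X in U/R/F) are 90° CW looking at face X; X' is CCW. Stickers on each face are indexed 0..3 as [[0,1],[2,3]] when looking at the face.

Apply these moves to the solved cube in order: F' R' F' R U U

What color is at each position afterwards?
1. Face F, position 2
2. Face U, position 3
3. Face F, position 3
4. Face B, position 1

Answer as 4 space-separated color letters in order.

Answer: G W G W

Derivation:
After move 1 (F'): F=GGGG U=WWRR R=YRYR D=OOYY L=OWOW
After move 2 (R'): R=RRYY U=WBRB F=GWGR D=OGYG B=YBOB
After move 3 (F'): F=WRGG U=WBRY R=GROY D=WWYG L=OBOR
After move 4 (R): R=OGYR U=WRRG F=WWGG D=WOYY B=YBBB
After move 5 (U): U=RWGR F=OGGG R=YBYR B=OBBB L=WWOR
After move 6 (U): U=GRRW F=YBGG R=OBYR B=WWBB L=OGOR
Query 1: F[2] = G
Query 2: U[3] = W
Query 3: F[3] = G
Query 4: B[1] = W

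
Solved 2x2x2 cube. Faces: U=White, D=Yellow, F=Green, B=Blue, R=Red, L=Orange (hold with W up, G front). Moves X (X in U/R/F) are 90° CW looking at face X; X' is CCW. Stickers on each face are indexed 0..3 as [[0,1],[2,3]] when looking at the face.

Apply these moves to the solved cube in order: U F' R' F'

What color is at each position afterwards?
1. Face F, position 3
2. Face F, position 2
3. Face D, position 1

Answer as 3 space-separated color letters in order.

After move 1 (U): U=WWWW F=RRGG R=BBRR B=OOBB L=GGOO
After move 2 (F'): F=RGRG U=WWBR R=YBYR D=GOYY L=GWOW
After move 3 (R'): R=BRYY U=WBBO F=RWRR D=GGYG B=YOOB
After move 4 (F'): F=WRRR U=WBBY R=GRGY D=WWYG L=GOOB
Query 1: F[3] = R
Query 2: F[2] = R
Query 3: D[1] = W

Answer: R R W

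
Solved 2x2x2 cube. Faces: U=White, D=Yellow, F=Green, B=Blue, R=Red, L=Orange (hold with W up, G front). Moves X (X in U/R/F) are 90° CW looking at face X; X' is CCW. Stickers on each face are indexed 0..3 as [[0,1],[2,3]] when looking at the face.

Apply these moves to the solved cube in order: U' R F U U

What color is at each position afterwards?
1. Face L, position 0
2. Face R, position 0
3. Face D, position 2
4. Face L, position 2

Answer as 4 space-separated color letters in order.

Answer: W B Y O

Derivation:
After move 1 (U'): U=WWWW F=OOGG R=GGRR B=RRBB L=BBOO
After move 2 (R): R=RGRG U=WOWG F=OYGY D=YBYR B=WRWB
After move 3 (F): F=GOYY U=WOOB R=WGGG D=RRYR L=BYOB
After move 4 (U): U=OWBO F=WGYY R=WRGG B=BYWB L=GOOB
After move 5 (U): U=BOOW F=WRYY R=BYGG B=GOWB L=WGOB
Query 1: L[0] = W
Query 2: R[0] = B
Query 3: D[2] = Y
Query 4: L[2] = O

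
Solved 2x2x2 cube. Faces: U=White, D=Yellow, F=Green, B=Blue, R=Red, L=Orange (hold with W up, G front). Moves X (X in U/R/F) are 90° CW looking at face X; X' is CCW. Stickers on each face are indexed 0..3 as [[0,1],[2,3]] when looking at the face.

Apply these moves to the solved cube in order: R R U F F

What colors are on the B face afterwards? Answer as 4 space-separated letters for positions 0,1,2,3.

After move 1 (R): R=RRRR U=WGWG F=GYGY D=YBYB B=WBWB
After move 2 (R): R=RRRR U=WYWY F=GBGB D=YWYW B=GBGB
After move 3 (U): U=WWYY F=RRGB R=GBRR B=OOGB L=GBOO
After move 4 (F): F=GRBR U=WWOB R=YBYR D=RGYW L=GYOW
After move 5 (F): F=BGRR U=WWWY R=OBBR D=YYYW L=GROG
Query: B face = OOGB

Answer: O O G B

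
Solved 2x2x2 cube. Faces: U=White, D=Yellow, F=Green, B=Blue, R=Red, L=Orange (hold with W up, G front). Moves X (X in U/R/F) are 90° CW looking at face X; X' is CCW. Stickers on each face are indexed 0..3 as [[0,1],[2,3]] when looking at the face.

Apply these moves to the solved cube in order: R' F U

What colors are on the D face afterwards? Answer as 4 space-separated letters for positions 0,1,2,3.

Answer: R R Y G

Derivation:
After move 1 (R'): R=RRRR U=WBWB F=GWGW D=YGYG B=YBYB
After move 2 (F): F=GGWW U=WBOO R=WRBR D=RRYG L=OYOG
After move 3 (U): U=OWOB F=WRWW R=YBBR B=OYYB L=GGOG
Query: D face = RRYG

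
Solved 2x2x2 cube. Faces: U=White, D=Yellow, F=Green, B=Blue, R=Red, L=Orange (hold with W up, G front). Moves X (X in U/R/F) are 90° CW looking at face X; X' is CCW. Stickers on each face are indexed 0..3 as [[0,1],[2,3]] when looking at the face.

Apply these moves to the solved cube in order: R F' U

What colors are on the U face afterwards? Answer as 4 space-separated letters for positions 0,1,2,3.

Answer: R W R G

Derivation:
After move 1 (R): R=RRRR U=WGWG F=GYGY D=YBYB B=WBWB
After move 2 (F'): F=YYGG U=WGRR R=BRYR D=OOYB L=OGOW
After move 3 (U): U=RWRG F=BRGG R=WBYR B=OGWB L=YYOW
Query: U face = RWRG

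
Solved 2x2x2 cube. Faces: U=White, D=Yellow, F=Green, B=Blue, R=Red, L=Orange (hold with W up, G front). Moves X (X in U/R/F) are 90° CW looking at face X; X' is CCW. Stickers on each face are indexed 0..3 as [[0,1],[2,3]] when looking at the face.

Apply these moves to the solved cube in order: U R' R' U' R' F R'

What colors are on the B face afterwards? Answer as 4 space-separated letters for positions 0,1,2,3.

After move 1 (U): U=WWWW F=RRGG R=BBRR B=OOBB L=GGOO
After move 2 (R'): R=BRBR U=WBWO F=RWGW D=YRYG B=YOYB
After move 3 (R'): R=RRBB U=WYWY F=RBGO D=YWYW B=GORB
After move 4 (U'): U=YYWW F=GGGO R=RBBB B=RRRB L=GOOO
After move 5 (R'): R=BBRB U=YRWR F=GYGW D=YGYO B=WRWB
After move 6 (F): F=GGWY U=YROO R=WBRB D=RBYO L=GYOG
After move 7 (R'): R=BBWR U=YWOW F=GRWO D=RGYY B=ORBB
Query: B face = ORBB

Answer: O R B B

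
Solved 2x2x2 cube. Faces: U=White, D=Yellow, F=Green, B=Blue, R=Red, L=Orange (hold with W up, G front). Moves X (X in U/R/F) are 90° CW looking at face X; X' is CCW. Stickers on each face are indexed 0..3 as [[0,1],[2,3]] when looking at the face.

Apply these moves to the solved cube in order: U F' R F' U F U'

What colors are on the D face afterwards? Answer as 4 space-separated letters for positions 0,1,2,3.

After move 1 (U): U=WWWW F=RRGG R=BBRR B=OOBB L=GGOO
After move 2 (F'): F=RGRG U=WWBR R=YBYR D=GOYY L=GWOW
After move 3 (R): R=YYRB U=WGBG F=RORY D=GBYO B=ROWB
After move 4 (F'): F=OYRR U=WGYR R=BYGB D=WWYO L=GGOB
After move 5 (U): U=YWRG F=BYRR R=ROGB B=GGWB L=OYOB
After move 6 (F): F=RBRY U=YWBY R=ROGB D=GRYO L=OWOW
After move 7 (U'): U=WYYB F=OWRY R=RBGB B=ROWB L=GGOW
Query: D face = GRYO

Answer: G R Y O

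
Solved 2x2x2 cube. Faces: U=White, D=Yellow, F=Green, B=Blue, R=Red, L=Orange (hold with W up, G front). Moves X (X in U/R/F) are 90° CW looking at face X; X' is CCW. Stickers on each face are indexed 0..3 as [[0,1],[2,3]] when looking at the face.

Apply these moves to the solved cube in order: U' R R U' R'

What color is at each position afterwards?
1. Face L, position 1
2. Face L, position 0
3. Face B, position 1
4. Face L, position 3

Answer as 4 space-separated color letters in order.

Answer: R G R O

Derivation:
After move 1 (U'): U=WWWW F=OOGG R=GGRR B=RRBB L=BBOO
After move 2 (R): R=RGRG U=WOWG F=OYGY D=YBYR B=WRWB
After move 3 (R): R=RRGG U=WYWY F=OBGR D=YWYW B=GROB
After move 4 (U'): U=YYWW F=BBGR R=OBGG B=RROB L=GROO
After move 5 (R'): R=BGOG U=YOWR F=BYGW D=YBYR B=WRWB
Query 1: L[1] = R
Query 2: L[0] = G
Query 3: B[1] = R
Query 4: L[3] = O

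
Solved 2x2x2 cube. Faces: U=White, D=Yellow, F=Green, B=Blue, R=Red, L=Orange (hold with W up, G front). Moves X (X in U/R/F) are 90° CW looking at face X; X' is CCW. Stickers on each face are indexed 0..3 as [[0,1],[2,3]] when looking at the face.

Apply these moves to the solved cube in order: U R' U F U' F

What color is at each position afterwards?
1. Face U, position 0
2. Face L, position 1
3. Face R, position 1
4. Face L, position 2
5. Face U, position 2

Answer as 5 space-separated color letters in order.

After move 1 (U): U=WWWW F=RRGG R=BBRR B=OOBB L=GGOO
After move 2 (R'): R=BRBR U=WBWO F=RWGW D=YRYG B=YOYB
After move 3 (U): U=WWOB F=BRGW R=YOBR B=GGYB L=RWOO
After move 4 (F): F=GBWR U=WWOW R=OOBR D=BYYG L=RYOR
After move 5 (U'): U=WWWO F=RYWR R=GBBR B=OOYB L=GGOR
After move 6 (F): F=WRRY U=WWRG R=WBOR D=BGYG L=GBOY
Query 1: U[0] = W
Query 2: L[1] = B
Query 3: R[1] = B
Query 4: L[2] = O
Query 5: U[2] = R

Answer: W B B O R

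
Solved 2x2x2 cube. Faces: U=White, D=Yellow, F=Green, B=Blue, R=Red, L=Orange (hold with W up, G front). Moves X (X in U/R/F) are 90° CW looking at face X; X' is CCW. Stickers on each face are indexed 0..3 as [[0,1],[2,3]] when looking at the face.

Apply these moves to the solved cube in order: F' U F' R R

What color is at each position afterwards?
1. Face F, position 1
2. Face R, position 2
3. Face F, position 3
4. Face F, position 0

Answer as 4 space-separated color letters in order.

After move 1 (F'): F=GGGG U=WWRR R=YRYR D=OOYY L=OWOW
After move 2 (U): U=RWRW F=YRGG R=BBYR B=OWBB L=GGOW
After move 3 (F'): F=RGYG U=RWBY R=OBOR D=GWYY L=GWOR
After move 4 (R): R=OORB U=RGBG F=RWYY D=GBYO B=YWWB
After move 5 (R): R=ROBO U=RWBY F=RBYO D=GWYY B=GWGB
Query 1: F[1] = B
Query 2: R[2] = B
Query 3: F[3] = O
Query 4: F[0] = R

Answer: B B O R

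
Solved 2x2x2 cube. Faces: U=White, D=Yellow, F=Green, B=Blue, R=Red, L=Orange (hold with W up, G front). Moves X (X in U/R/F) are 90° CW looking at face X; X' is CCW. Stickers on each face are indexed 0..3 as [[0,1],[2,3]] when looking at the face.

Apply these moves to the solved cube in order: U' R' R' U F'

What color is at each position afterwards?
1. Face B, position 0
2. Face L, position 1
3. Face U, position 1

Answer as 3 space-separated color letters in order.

Answer: B Y W

Derivation:
After move 1 (U'): U=WWWW F=OOGG R=GGRR B=RRBB L=BBOO
After move 2 (R'): R=GRGR U=WBWR F=OWGW D=YOYG B=YRYB
After move 3 (R'): R=RRGG U=WYWY F=OBGR D=YWYW B=GROB
After move 4 (U): U=WWYY F=RRGR R=GRGG B=BBOB L=OBOO
After move 5 (F'): F=RRRG U=WWGG R=WRYG D=BOYW L=OYOY
Query 1: B[0] = B
Query 2: L[1] = Y
Query 3: U[1] = W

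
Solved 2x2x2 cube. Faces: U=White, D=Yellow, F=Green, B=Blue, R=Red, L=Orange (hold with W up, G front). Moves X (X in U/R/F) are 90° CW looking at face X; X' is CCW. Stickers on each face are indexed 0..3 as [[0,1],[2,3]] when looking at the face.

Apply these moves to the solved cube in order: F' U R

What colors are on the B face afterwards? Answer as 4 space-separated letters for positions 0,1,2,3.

Answer: W W W B

Derivation:
After move 1 (F'): F=GGGG U=WWRR R=YRYR D=OOYY L=OWOW
After move 2 (U): U=RWRW F=YRGG R=BBYR B=OWBB L=GGOW
After move 3 (R): R=YBRB U=RRRG F=YOGY D=OBYO B=WWWB
Query: B face = WWWB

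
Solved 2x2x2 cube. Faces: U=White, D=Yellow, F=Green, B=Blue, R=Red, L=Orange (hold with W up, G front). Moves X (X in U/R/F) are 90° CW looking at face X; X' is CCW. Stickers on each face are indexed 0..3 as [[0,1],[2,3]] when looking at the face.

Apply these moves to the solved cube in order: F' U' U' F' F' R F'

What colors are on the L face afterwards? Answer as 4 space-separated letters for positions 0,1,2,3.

After move 1 (F'): F=GGGG U=WWRR R=YRYR D=OOYY L=OWOW
After move 2 (U'): U=WRWR F=OWGG R=GGYR B=YRBB L=BBOW
After move 3 (U'): U=RRWW F=BBGG R=OWYR B=GGBB L=YROW
After move 4 (F'): F=BGBG U=RROY R=OWOR D=RWYY L=YWOW
After move 5 (F'): F=GGBB U=RROO R=WWRR D=WWYY L=YYOO
After move 6 (R): R=RWRW U=RGOB F=GWBY D=WBYG B=OGRB
After move 7 (F'): F=WYGB U=RGRR R=BWWW D=YOYG L=YBOO
Query: L face = YBOO

Answer: Y B O O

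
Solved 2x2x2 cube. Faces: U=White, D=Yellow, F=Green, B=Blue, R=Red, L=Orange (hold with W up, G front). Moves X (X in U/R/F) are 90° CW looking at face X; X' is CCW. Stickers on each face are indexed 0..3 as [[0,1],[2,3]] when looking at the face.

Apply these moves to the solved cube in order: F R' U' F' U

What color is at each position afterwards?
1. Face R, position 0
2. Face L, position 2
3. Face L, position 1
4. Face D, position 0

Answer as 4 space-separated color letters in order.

After move 1 (F): F=GGGG U=WWOO R=WRWR D=RRYY L=OYOY
After move 2 (R'): R=RRWW U=WBOB F=GWGO D=RGYG B=YBRB
After move 3 (U'): U=BBWO F=OYGO R=GWWW B=RRRB L=YBOY
After move 4 (F'): F=YOOG U=BBGW R=GWRW D=BYYG L=YOOW
After move 5 (U): U=GBWB F=GWOG R=RRRW B=YORB L=YOOW
Query 1: R[0] = R
Query 2: L[2] = O
Query 3: L[1] = O
Query 4: D[0] = B

Answer: R O O B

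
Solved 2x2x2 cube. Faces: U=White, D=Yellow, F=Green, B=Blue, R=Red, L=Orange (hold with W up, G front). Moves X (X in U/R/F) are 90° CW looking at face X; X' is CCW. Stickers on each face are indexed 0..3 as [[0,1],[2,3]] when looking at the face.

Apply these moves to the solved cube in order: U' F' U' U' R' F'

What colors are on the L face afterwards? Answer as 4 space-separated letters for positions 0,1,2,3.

Answer: Y O O W

Derivation:
After move 1 (U'): U=WWWW F=OOGG R=GGRR B=RRBB L=BBOO
After move 2 (F'): F=OGOG U=WWGR R=YGYR D=BOYY L=BWOW
After move 3 (U'): U=WRWG F=BWOG R=OGYR B=YGBB L=RROW
After move 4 (U'): U=RGWW F=RROG R=BWYR B=OGBB L=YGOW
After move 5 (R'): R=WRBY U=RBWO F=RGOW D=BRYG B=YGOB
After move 6 (F'): F=GWRO U=RBWB R=RRBY D=GWYG L=YOOW
Query: L face = YOOW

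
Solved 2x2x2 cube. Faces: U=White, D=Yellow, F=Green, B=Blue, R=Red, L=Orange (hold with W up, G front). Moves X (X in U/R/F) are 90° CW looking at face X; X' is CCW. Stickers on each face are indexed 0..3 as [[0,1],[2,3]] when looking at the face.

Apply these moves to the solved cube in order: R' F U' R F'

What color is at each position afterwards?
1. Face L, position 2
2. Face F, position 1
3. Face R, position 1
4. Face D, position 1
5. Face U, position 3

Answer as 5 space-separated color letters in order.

Answer: O G G G R

Derivation:
After move 1 (R'): R=RRRR U=WBWB F=GWGW D=YGYG B=YBYB
After move 2 (F): F=GGWW U=WBOO R=WRBR D=RRYG L=OYOG
After move 3 (U'): U=BOWO F=OYWW R=GGBR B=WRYB L=YBOG
After move 4 (R): R=BGRG U=BYWW F=ORWG D=RYYW B=OROB
After move 5 (F'): F=RGOW U=BYBR R=YGRG D=BGYW L=YWOW
Query 1: L[2] = O
Query 2: F[1] = G
Query 3: R[1] = G
Query 4: D[1] = G
Query 5: U[3] = R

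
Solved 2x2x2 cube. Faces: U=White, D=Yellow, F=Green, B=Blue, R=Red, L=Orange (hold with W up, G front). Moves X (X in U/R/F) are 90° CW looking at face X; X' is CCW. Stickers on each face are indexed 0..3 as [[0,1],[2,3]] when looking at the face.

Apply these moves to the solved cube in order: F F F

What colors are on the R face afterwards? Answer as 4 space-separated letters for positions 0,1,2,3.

Answer: Y R Y R

Derivation:
After move 1 (F): F=GGGG U=WWOO R=WRWR D=RRYY L=OYOY
After move 2 (F): F=GGGG U=WWYY R=OROR D=WWYY L=OROR
After move 3 (F): F=GGGG U=WWRR R=YRYR D=OOYY L=OWOW
Query: R face = YRYR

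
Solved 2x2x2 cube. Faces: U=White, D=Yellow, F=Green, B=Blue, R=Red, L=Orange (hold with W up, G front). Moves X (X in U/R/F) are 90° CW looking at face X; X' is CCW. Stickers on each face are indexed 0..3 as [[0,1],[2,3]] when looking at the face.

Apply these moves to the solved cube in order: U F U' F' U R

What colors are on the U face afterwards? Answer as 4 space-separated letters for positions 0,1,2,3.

Answer: G R W G

Derivation:
After move 1 (U): U=WWWW F=RRGG R=BBRR B=OOBB L=GGOO
After move 2 (F): F=GRGR U=WWOG R=WBWR D=RBYY L=GYOY
After move 3 (U'): U=WGWO F=GYGR R=GRWR B=WBBB L=OOOY
After move 4 (F'): F=YRGG U=WGGW R=BRRR D=OYYY L=OOOW
After move 5 (U): U=GWWG F=BRGG R=WBRR B=OOBB L=YROW
After move 6 (R): R=RWRB U=GRWG F=BYGY D=OBYO B=GOWB
Query: U face = GRWG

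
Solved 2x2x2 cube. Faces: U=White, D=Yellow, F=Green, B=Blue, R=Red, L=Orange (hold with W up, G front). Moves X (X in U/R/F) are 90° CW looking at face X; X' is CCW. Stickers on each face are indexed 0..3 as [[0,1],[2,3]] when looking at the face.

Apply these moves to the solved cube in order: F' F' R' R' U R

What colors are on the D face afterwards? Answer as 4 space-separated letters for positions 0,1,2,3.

After move 1 (F'): F=GGGG U=WWRR R=YRYR D=OOYY L=OWOW
After move 2 (F'): F=GGGG U=WWYY R=OROR D=WWYY L=OROR
After move 3 (R'): R=RROO U=WBYB F=GWGY D=WGYG B=YBWB
After move 4 (R'): R=RORO U=WWYY F=GBGB D=WWYY B=GBGB
After move 5 (U): U=YWYW F=ROGB R=GBRO B=ORGB L=GBOR
After move 6 (R): R=RGOB U=YOYB F=RWGY D=WGYO B=WRWB
Query: D face = WGYO

Answer: W G Y O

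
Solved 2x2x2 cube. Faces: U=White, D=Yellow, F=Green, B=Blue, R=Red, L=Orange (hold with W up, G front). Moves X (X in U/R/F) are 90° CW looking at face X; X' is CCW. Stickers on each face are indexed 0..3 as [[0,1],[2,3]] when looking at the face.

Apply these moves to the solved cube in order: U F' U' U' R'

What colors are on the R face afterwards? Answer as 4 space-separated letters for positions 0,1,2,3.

Answer: W R G Y

Derivation:
After move 1 (U): U=WWWW F=RRGG R=BBRR B=OOBB L=GGOO
After move 2 (F'): F=RGRG U=WWBR R=YBYR D=GOYY L=GWOW
After move 3 (U'): U=WRWB F=GWRG R=RGYR B=YBBB L=OOOW
After move 4 (U'): U=RBWW F=OORG R=GWYR B=RGBB L=YBOW
After move 5 (R'): R=WRGY U=RBWR F=OBRW D=GOYG B=YGOB
Query: R face = WRGY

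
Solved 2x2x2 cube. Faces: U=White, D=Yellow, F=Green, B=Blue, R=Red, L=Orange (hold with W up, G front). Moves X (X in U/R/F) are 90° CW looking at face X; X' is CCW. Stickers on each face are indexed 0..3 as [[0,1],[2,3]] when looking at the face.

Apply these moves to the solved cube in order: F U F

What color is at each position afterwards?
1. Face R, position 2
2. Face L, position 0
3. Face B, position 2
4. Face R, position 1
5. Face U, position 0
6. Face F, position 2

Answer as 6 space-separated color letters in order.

Answer: W G B B O G

Derivation:
After move 1 (F): F=GGGG U=WWOO R=WRWR D=RRYY L=OYOY
After move 2 (U): U=OWOW F=WRGG R=BBWR B=OYBB L=GGOY
After move 3 (F): F=GWGR U=OWYG R=OBWR D=WBYY L=GROR
Query 1: R[2] = W
Query 2: L[0] = G
Query 3: B[2] = B
Query 4: R[1] = B
Query 5: U[0] = O
Query 6: F[2] = G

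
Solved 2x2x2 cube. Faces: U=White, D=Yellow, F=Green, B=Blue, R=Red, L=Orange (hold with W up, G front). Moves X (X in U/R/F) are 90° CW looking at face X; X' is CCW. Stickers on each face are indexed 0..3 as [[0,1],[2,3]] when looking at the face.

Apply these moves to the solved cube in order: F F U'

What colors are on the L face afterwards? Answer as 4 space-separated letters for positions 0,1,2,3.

Answer: B B O R

Derivation:
After move 1 (F): F=GGGG U=WWOO R=WRWR D=RRYY L=OYOY
After move 2 (F): F=GGGG U=WWYY R=OROR D=WWYY L=OROR
After move 3 (U'): U=WYWY F=ORGG R=GGOR B=ORBB L=BBOR
Query: L face = BBOR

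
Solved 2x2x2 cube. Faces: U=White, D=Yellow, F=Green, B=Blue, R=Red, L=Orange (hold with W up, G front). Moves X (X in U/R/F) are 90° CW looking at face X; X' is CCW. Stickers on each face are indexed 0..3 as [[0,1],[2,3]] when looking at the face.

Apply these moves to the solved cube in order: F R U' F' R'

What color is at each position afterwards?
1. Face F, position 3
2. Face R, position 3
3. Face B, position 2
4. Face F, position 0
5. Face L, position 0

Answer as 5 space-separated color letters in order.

Answer: R R Y Y O

Derivation:
After move 1 (F): F=GGGG U=WWOO R=WRWR D=RRYY L=OYOY
After move 2 (R): R=WWRR U=WGOG F=GRGY D=RBYB B=OBWB
After move 3 (U'): U=GGWO F=OYGY R=GRRR B=WWWB L=OBOY
After move 4 (F'): F=YYOG U=GGGR R=BRRR D=BYYB L=OOOW
After move 5 (R'): R=RRBR U=GWGW F=YGOR D=BYYG B=BWYB
Query 1: F[3] = R
Query 2: R[3] = R
Query 3: B[2] = Y
Query 4: F[0] = Y
Query 5: L[0] = O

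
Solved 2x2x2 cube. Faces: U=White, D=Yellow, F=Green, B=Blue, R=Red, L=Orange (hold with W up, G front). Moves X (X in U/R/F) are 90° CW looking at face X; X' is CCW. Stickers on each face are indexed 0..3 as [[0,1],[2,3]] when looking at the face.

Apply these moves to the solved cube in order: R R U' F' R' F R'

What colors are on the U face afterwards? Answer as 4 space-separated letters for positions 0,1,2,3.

After move 1 (R): R=RRRR U=WGWG F=GYGY D=YBYB B=WBWB
After move 2 (R): R=RRRR U=WYWY F=GBGB D=YWYW B=GBGB
After move 3 (U'): U=YYWW F=OOGB R=GBRR B=RRGB L=GBOO
After move 4 (F'): F=OBOG U=YYGR R=WBYR D=BOYW L=GWOW
After move 5 (R'): R=BRWY U=YGGR F=OYOR D=BBYG B=WROB
After move 6 (F): F=OORY U=YGWW R=GRRY D=WBYG L=GBOB
After move 7 (R'): R=RYGR U=YOWW F=OGRW D=WOYY B=GRBB
Query: U face = YOWW

Answer: Y O W W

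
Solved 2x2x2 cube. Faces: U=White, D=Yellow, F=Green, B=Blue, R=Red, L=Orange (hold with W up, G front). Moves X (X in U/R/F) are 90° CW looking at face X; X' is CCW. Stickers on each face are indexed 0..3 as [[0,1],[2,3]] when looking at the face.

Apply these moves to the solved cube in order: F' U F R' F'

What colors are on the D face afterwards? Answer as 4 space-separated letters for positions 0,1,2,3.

After move 1 (F'): F=GGGG U=WWRR R=YRYR D=OOYY L=OWOW
After move 2 (U): U=RWRW F=YRGG R=BBYR B=OWBB L=GGOW
After move 3 (F): F=GYGR U=RWWG R=RBWR D=YBYY L=GOOO
After move 4 (R'): R=BRRW U=RBWO F=GWGG D=YYYR B=YWBB
After move 5 (F'): F=WGGG U=RBBR R=YRYW D=OOYR L=GOOW
Query: D face = OOYR

Answer: O O Y R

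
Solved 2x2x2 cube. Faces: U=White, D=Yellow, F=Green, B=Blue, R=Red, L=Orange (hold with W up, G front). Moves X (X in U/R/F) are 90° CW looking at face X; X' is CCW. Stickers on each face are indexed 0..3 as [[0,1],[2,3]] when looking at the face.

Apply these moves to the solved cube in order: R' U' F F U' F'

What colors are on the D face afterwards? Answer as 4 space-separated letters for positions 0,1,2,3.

Answer: R G Y G

Derivation:
After move 1 (R'): R=RRRR U=WBWB F=GWGW D=YGYG B=YBYB
After move 2 (U'): U=BBWW F=OOGW R=GWRR B=RRYB L=YBOO
After move 3 (F): F=GOWO U=BBOB R=WWWR D=RGYG L=YYOG
After move 4 (F): F=WGOO U=BBGY R=OWBR D=WWYG L=YROG
After move 5 (U'): U=BYBG F=YROO R=WGBR B=OWYB L=RROG
After move 6 (F'): F=ROYO U=BYWB R=WGWR D=RGYG L=RGOB
Query: D face = RGYG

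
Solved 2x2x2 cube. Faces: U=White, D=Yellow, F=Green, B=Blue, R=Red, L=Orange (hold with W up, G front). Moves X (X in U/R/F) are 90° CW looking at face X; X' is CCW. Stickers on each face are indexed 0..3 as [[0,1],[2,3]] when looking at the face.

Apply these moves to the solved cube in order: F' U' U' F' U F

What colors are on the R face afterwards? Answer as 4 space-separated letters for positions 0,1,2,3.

Answer: Y G R R

Derivation:
After move 1 (F'): F=GGGG U=WWRR R=YRYR D=OOYY L=OWOW
After move 2 (U'): U=WRWR F=OWGG R=GGYR B=YRBB L=BBOW
After move 3 (U'): U=RRWW F=BBGG R=OWYR B=GGBB L=YROW
After move 4 (F'): F=BGBG U=RROY R=OWOR D=RWYY L=YWOW
After move 5 (U): U=ORYR F=OWBG R=GGOR B=YWBB L=BGOW
After move 6 (F): F=BOGW U=ORWG R=YGRR D=OGYY L=BROW
Query: R face = YGRR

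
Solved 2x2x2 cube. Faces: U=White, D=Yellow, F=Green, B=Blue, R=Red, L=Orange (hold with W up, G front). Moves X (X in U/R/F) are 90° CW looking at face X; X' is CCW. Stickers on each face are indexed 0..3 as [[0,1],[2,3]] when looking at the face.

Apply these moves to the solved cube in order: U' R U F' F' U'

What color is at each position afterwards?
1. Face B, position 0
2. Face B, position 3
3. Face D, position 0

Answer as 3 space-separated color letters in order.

Answer: O B O

Derivation:
After move 1 (U'): U=WWWW F=OOGG R=GGRR B=RRBB L=BBOO
After move 2 (R): R=RGRG U=WOWG F=OYGY D=YBYR B=WRWB
After move 3 (U): U=WWGO F=RGGY R=WRRG B=BBWB L=OYOO
After move 4 (F'): F=GYRG U=WWWR R=BRYG D=YOYR L=OOOG
After move 5 (F'): F=YGGR U=WWBY R=ORYG D=OGYR L=OROW
After move 6 (U'): U=WYWB F=ORGR R=YGYG B=ORWB L=BBOW
Query 1: B[0] = O
Query 2: B[3] = B
Query 3: D[0] = O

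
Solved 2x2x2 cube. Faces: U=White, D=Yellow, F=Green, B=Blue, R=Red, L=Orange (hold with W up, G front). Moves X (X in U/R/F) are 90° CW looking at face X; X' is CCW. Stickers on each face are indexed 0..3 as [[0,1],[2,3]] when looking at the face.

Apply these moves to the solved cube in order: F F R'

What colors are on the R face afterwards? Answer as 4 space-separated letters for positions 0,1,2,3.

Answer: R R O O

Derivation:
After move 1 (F): F=GGGG U=WWOO R=WRWR D=RRYY L=OYOY
After move 2 (F): F=GGGG U=WWYY R=OROR D=WWYY L=OROR
After move 3 (R'): R=RROO U=WBYB F=GWGY D=WGYG B=YBWB
Query: R face = RROO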